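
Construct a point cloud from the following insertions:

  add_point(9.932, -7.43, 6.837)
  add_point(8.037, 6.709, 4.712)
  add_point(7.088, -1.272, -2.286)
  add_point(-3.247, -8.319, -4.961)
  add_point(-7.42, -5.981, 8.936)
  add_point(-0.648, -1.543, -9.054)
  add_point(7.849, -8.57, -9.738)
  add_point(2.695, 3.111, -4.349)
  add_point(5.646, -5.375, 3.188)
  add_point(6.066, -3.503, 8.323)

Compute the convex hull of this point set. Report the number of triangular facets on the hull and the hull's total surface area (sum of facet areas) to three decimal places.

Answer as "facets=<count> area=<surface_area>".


Hull vertices (8/10): indices [0, 1, 3, 4, 5, 6, 7, 9].

Per-facet area ½‖(b−a)×(c−a)‖:
  f1: (p6, p1, p0) → 120.1983
  f2: (p9, p0, p4) → 32.6363
  f3: (p9, p1, p4) → 70.5472
  f4: (p9, p1, p0) → 28.3422
  f5: (p3, p0, p4) → 117.7125
  f6: (p3, p6, p0) → 97.1590
  f7: (p3, p5, p4) → 55.4608
  f8: (p3, p5, p6) → 44.5979
  f9: (p7, p6, p1) → 70.2217
  f10: (p7, p5, p6) → 40.7819
  f11: (p7, p1, p4) → 104.3324
  f12: (p7, p5, p4) → 70.1520
Σ area = 852.142

Euler characteristic 8−18+12 = 2 ✓

facets=12 area=852.142


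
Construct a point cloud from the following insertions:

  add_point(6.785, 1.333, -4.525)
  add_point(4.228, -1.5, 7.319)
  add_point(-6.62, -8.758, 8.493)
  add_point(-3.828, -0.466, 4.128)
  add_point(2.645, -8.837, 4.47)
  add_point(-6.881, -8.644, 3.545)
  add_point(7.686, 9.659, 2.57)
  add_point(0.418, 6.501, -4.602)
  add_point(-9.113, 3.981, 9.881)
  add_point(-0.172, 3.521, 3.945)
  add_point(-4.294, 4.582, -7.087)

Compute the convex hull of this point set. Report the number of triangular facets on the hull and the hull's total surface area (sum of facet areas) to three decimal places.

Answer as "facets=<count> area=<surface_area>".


facets=14 area=862.420

9 of the 11 inputs are extreme points: [0, 1, 2, 4, 5, 6, 7, 8, 10].

Per-facet area ½‖(b−a)×(c−a)‖:
  f1: (p5, p10, p8) → 113.4207
  f2: (p1, p6, p8) → 92.3560
  f3: (p7, p6, p8) → 92.6744
  f4: (p7, p10, p8) → 49.1217
  f5: (p2, p5, p8) → 32.2628
  f6: (p2, p5, p4) → 23.4562
  f7: (p2, p1, p8) → 79.3713
  f8: (p2, p1, p4) → 40.5260
  f9: (p0, p7, p10) → 20.8871
  f10: (p0, p5, p4) → 66.3570
  f11: (p0, p5, p10) → 99.3553
  f12: (p0, p7, p6) → 41.0850
  f13: (p0, p1, p6) → 61.7943
  f14: (p0, p1, p4) → 49.7519
Σ area = 862.420

Check V−E+F: 9 − 21 + 14 = 2.


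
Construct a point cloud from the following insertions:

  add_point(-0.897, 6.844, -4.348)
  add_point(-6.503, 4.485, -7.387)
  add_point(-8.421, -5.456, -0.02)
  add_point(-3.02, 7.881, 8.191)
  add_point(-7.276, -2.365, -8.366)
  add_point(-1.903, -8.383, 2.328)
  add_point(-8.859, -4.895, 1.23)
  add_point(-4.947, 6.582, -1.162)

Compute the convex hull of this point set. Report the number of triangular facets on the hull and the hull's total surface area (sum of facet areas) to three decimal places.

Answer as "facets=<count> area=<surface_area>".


Points on the hull: [0, 1, 2, 3, 4, 5, 6, 7] (8 of 8).

Triangle areas on the boundary:
  f1: (p3, p5, p6) → 61.5729
  f2: (p3, p5, p0) → 100.3274
  f3: (p4, p5, p0) → 78.9635
  f4: (p2, p5, p6) → 5.3525
  f5: (p2, p4, p6) → 4.5267
  f6: (p2, p4, p5) → 32.0392
  f7: (p1, p4, p0) → 20.5567
  f8: (p1, p4, p6) → 34.6841
  f9: (p7, p3, p0) → 22.3814
  f10: (p7, p1, p0) → 16.1602
  f11: (p7, p3, p6) → 59.5547
  f12: (p7, p1, p6) → 41.0108
Σ area = 477.130

Check V−E+F: 8 − 18 + 12 = 2.

facets=12 area=477.130


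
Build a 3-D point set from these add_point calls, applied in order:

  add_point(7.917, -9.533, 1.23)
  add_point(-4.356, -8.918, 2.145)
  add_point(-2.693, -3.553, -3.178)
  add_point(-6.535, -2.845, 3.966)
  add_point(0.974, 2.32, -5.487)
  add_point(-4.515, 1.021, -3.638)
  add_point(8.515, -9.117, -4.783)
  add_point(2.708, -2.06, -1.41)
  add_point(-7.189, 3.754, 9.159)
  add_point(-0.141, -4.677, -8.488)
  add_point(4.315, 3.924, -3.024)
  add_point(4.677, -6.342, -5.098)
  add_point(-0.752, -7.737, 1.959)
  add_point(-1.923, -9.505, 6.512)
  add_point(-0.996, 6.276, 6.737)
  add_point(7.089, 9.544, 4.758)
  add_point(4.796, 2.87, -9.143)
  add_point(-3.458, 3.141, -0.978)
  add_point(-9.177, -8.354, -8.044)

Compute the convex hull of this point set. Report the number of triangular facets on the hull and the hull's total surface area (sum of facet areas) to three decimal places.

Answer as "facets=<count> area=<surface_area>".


13 of the 19 inputs are extreme points: [0, 1, 3, 5, 6, 8, 9, 13, 14, 15, 16, 17, 18].

Triangle areas on the boundary:
  f1: (p16, p15, p6) → 103.4228
  f2: (p13, p8, p15) → 116.1414
  f3: (p9, p6, p18) → 40.9426
  f4: (p9, p16, p18) → 25.0944
  f5: (p9, p16, p6) → 46.9411
  f6: (p5, p8, p18) → 67.4211
  f7: (p5, p16, p18) → 59.5970
  f8: (p0, p6, p18) → 54.3309
  f9: (p0, p13, p18) → 91.0014
  f10: (p0, p15, p6) → 58.4029
  f11: (p0, p13, p15) → 107.5680
  f12: (p3, p8, p18) → 29.4662
  f13: (p3, p13, p8) → 31.5310
  f14: (p17, p5, p8) → 14.9468
  f15: (p17, p16, p15) → 76.6297
  f16: (p17, p5, p16) → 19.5384
  f17: (p1, p13, p18) → 2.6675
  f18: (p1, p3, p18) → 37.7610
  f19: (p1, p3, p13) → 16.8660
  f20: (p14, p8, p15) → 3.9447
  f21: (p14, p17, p15) → 38.1072
  f22: (p14, p17, p8) → 30.7990
Σ area = 1073.121

Euler: V−E+F = 13−33+22 = 2.

facets=22 area=1073.121


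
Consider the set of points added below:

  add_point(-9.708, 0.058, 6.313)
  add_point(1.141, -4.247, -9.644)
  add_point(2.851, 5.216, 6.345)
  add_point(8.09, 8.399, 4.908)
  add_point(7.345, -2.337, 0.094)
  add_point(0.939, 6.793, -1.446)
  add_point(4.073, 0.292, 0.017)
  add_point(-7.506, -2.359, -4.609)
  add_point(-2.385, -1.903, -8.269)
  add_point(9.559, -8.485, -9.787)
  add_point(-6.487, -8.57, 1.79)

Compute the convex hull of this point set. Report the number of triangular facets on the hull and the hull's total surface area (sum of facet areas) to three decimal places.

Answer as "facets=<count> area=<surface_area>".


facets=16 area=844.160

Points on the hull: [0, 1, 2, 3, 4, 5, 7, 8, 9, 10] (10 of 11).

Facet areas (half cross-product norm):
  f1: (p2, p3, p0) → 11.7899
  f2: (p2, p10, p0) → 69.6207
  f3: (p5, p3, p9) → 93.8706
  f4: (p5, p3, p0) → 69.2467
  f5: (p7, p10, p0) → 43.8782
  f6: (p7, p5, p0) → 70.7249
  f7: (p7, p5, p8) → 36.3667
  f8: (p4, p10, p9) → 90.3089
  f9: (p4, p2, p10) → 81.3150
  f10: (p4, p3, p9) → 41.7687
  f11: (p4, p2, p3) → 33.6871
  f12: (p1, p5, p9) → 59.8683
  f13: (p1, p5, p8) → 24.0549
  f14: (p1, p7, p8) → 8.7236
  f15: (p1, p10, p9) → 63.6124
  f16: (p1, p7, p10) → 45.3231
Σ area = 844.160

Check V−E+F: 10 − 24 + 16 = 2.


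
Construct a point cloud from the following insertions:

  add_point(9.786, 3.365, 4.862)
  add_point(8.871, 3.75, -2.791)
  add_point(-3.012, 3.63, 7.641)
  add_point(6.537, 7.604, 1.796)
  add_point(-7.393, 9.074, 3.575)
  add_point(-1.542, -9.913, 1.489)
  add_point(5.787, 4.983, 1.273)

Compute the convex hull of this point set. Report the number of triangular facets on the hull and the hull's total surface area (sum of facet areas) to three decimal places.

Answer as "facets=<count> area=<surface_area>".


facets=8 area=508.482

Extreme-point indices: [0, 1, 2, 3, 4, 5] — 6 of 7 on the boundary.

Facet areas (half cross-product norm):
  f1: (p1, p5, p4) → 149.2909
  f2: (p1, p5, p0) → 66.8099
  f3: (p2, p5, p4) → 53.7620
  f4: (p2, p5, p0) → 95.8838
  f5: (p3, p1, p4) → 39.0353
  f6: (p3, p1, p0) → 19.1751
  f7: (p3, p2, p4) → 47.9911
  f8: (p3, p2, p0) → 36.5336
Σ area = 508.482

Check V−E+F: 6 − 12 + 8 = 2.


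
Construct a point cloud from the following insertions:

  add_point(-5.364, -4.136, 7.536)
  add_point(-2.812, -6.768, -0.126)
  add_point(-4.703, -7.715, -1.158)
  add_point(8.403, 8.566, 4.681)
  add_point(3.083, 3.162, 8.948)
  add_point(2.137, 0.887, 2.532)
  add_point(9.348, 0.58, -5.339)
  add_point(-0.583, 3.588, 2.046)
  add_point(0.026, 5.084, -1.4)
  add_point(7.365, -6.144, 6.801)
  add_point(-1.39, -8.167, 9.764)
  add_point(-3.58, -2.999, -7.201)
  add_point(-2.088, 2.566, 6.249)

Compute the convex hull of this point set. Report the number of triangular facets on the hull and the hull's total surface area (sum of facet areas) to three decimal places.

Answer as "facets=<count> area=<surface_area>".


facets=16 area=772.578

Points on the hull: [0, 2, 3, 4, 6, 8, 9, 10, 11, 12] (10 of 13).

Facet areas (half cross-product norm):
  f1: (p9, p3, p6) → 83.0143
  f2: (p8, p3, p6) → 57.3514
  f3: (p8, p11, p6) → 57.1923
  f4: (p4, p9, p3) → 44.6023
  f5: (p10, p4, p0) → 34.0291
  f6: (p10, p4, p9) → 47.9078
  f7: (p2, p11, p6) → 51.4839
  f8: (p2, p9, p6) → 97.0762
  f9: (p2, p10, p9) → 53.9947
  f10: (p2, p11, p0) → 31.6488
  f11: (p2, p10, p0) → 28.6440
  f12: (p12, p11, p0) → 53.9681
  f13: (p12, p8, p11) → 43.2837
  f14: (p12, p4, p0) → 20.4035
  f15: (p12, p8, p3) → 44.3463
  f16: (p12, p4, p3) → 23.6314
Σ area = 772.578

Euler characteristic 10−24+16 = 2 ✓


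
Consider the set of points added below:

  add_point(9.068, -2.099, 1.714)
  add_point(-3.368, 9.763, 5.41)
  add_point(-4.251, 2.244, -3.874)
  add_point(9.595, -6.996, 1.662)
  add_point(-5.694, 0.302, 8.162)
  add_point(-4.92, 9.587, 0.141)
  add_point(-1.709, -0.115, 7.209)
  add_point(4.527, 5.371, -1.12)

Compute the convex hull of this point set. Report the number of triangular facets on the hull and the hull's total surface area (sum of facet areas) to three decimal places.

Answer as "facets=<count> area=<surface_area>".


facets=12 area=490.911

Extreme-point indices: [0, 1, 2, 3, 4, 5, 6, 7] — 8 of 8 on the boundary.

Facet areas (half cross-product norm):
  f1: (p2, p3, p4) → 102.7243
  f2: (p7, p2, p3) → 65.9818
  f3: (p6, p3, p4) → 12.8651
  f4: (p6, p1, p4) → 20.4658
  f5: (p5, p1, p4) → 27.4337
  f6: (p5, p2, p4) → 48.4683
  f7: (p5, p7, p1) → 28.4048
  f8: (p5, p7, p2) → 38.2848
  f9: (p0, p6, p3) → 29.1545
  f10: (p0, p6, p1) → 60.8312
  f11: (p0, p7, p3) → 11.6344
  f12: (p0, p7, p1) → 44.6624
Σ area = 490.911

Euler characteristic 8−18+12 = 2 ✓


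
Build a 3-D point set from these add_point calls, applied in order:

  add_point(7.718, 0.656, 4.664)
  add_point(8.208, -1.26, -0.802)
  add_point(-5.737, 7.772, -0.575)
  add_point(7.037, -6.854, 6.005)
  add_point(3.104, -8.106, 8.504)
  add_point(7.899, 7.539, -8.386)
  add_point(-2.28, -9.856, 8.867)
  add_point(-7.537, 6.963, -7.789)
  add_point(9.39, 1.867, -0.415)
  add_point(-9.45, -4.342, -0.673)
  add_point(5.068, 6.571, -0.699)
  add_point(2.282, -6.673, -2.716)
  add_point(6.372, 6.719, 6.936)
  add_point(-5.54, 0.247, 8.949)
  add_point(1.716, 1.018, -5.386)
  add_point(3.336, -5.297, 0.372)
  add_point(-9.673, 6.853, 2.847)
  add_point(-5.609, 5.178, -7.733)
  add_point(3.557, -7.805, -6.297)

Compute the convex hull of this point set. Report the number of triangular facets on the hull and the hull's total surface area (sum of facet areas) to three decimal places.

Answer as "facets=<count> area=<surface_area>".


Points on the hull: [0, 1, 2, 3, 4, 5, 6, 7, 8, 9, 12, 13, 16, 17, 18] (15 of 19).

Facet areas (half cross-product norm):
  f1: (p12, p5, p8) → 44.1113
  f2: (p1, p5, p8) → 15.3537
  f3: (p7, p9, p16) → 60.9703
  f4: (p13, p12, p16) → 67.7601
  f5: (p13, p9, p16) → 51.5847
  f6: (p13, p9, p6) → 57.7653
  f7: (p3, p1, p8) → 12.5584
  f8: (p2, p12, p16) → 36.3496
  f9: (p2, p12, p5) → 98.7964
  f10: (p2, p7, p16) → 17.9209
  f11: (p2, p7, p5) → 56.5533
  f12: (p18, p1, p5) → 56.0654
  f13: (p18, p7, p9) → 97.5812
  f14: (p18, p3, p1) → 43.1761
  f15: (p18, p9, p6) → 91.2850
  f16: (p18, p3, p6) → 65.3727
  f17: (p0, p12, p8) → 17.8395
  f18: (p0, p3, p8) → 19.1884
  f19: (p0, p3, p12) → 14.4695
  f20: (p4, p3, p6) → 6.3250
  f21: (p4, p3, p12) → 32.3041
  f22: (p4, p13, p6) → 30.1124
  f23: (p4, p13, p12) → 78.5770
  f24: (p17, p7, p5) → 14.3766
  f25: (p17, p18, p5) → 99.3544
  f26: (p17, p18, p7) → 4.5723
Σ area = 1190.324

Euler: V−E+F = 15−39+26 = 2.

facets=26 area=1190.324


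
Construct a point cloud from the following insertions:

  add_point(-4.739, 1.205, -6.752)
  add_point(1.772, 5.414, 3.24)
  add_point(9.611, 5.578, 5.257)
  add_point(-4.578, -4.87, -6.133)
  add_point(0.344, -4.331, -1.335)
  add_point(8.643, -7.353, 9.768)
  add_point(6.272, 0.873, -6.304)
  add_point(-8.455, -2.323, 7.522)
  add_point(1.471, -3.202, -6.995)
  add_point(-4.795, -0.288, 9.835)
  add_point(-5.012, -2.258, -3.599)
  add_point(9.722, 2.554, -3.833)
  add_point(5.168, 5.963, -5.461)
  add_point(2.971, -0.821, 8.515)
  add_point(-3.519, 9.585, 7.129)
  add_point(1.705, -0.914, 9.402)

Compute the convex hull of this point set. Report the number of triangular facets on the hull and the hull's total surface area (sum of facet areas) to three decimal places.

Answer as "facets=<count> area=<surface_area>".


facets=20 area=976.394

12 of the 16 inputs are extreme points: [0, 2, 3, 5, 6, 7, 8, 9, 11, 12, 14, 15].

Area of each hull facet:
  f1: (p0, p14, p7) → 92.0633
  f2: (p9, p14, p7) → 22.8769
  f3: (p9, p5, p7) → 31.9167
  f4: (p2, p5, p11) → 65.7593
  f5: (p12, p0, p14) → 82.9053
  f6: (p12, p2, p11) → 28.2735
  f7: (p12, p2, p14) → 77.9161
  f8: (p15, p9, p14) → 33.7172
  f9: (p15, p9, p5) → 19.0073
  f10: (p15, p2, p14) → 63.3787
  f11: (p15, p2, p5) → 51.9592
  f12: (p6, p5, p11) → 37.9080
  f13: (p6, p8, p5) → 57.4156
  f14: (p6, p12, p11) → 11.5468
  f15: (p6, p12, p0) → 28.2946
  f16: (p6, p8, p0) → 23.4142
  f17: (p3, p0, p7) → 43.8810
  f18: (p3, p8, p0) → 18.7280
  f19: (p3, p5, p7) → 127.2458
  f20: (p3, p8, p5) → 58.1865
Σ area = 976.394

Euler characteristic 12−30+20 = 2 ✓


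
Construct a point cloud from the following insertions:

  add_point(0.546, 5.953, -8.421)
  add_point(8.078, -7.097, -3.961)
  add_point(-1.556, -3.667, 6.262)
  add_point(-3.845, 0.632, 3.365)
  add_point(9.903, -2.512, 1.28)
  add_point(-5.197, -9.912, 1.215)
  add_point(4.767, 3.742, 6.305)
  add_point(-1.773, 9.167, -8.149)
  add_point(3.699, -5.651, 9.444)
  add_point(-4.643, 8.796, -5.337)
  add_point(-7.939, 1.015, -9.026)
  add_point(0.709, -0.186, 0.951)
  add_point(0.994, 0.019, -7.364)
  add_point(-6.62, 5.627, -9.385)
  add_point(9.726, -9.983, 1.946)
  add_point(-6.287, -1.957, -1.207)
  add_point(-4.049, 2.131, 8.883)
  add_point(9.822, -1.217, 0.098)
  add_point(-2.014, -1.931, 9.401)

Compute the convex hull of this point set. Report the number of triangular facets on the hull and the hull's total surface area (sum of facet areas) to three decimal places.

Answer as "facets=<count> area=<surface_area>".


Points on the hull: [0, 1, 4, 5, 6, 7, 8, 9, 10, 12, 13, 14, 15, 16, 17, 18] (16 of 19).

Triangle areas on the boundary:
  f1: (p6, p8, p4) → 43.5846
  f2: (p6, p16, p8) → 43.4837
  f3: (p6, p9, p7) → 31.6487
  f4: (p6, p9, p16) → 70.1802
  f5: (p12, p1, p10) → 30.0485
  f6: (p17, p6, p4) → 8.2601
  f7: (p17, p6, p7) → 77.5276
  f8: (p14, p8, p4) → 37.3292
  f9: (p14, p17, p4) → 4.0081
  f10: (p14, p17, p1) → 24.4295
  f11: (p13, p9, p7) → 10.8789
  f12: (p13, p16, p10) → 44.1181
  f13: (p13, p9, p16) → 38.9805
  f14: (p18, p16, p8) → 7.9969
  f15: (p0, p17, p7) → 19.5606
  f16: (p0, p17, p1) → 53.1195
  f17: (p0, p12, p1) → 20.6479
  f18: (p0, p13, p7) → 12.1698
  f19: (p0, p12, p10) → 27.0002
  f20: (p0, p13, p10) → 16.5804
  f21: (p5, p14, p8) → 66.4511
  f22: (p5, p18, p8) → 40.0674
  f23: (p5, p1, p10) → 107.9949
  f24: (p5, p14, p1) → 48.4952
  f25: (p5, p18, p16) → 24.8692
  f26: (p15, p16, p10) → 31.6953
  f27: (p15, p5, p10) → 28.0344
  f28: (p15, p5, p16) → 46.5207
Σ area = 1015.681

Check V−E+F: 16 − 42 + 28 = 2.

facets=28 area=1015.681


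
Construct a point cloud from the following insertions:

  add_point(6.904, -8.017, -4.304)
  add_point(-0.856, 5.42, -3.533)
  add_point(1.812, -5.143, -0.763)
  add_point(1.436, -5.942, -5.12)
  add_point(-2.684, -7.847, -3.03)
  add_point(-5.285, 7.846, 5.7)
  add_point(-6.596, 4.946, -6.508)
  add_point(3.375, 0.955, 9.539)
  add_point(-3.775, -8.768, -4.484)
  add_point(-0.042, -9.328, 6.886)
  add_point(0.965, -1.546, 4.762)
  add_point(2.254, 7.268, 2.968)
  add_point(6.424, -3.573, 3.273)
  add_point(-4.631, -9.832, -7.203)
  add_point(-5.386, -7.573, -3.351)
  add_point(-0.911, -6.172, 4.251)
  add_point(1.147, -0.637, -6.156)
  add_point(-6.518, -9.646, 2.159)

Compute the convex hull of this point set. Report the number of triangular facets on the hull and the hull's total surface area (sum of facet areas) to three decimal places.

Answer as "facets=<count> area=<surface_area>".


Points on the hull: [0, 1, 5, 6, 7, 9, 11, 12, 13, 16, 17] (11 of 18).

Triangle areas on the boundary:
  f1: (p17, p13, p6) → 70.9836
  f2: (p16, p13, p6) → 52.0154
  f3: (p16, p13, p0) → 49.4209
  f4: (p5, p17, p6) → 102.2291
  f5: (p9, p13, p0) → 75.5847
  f6: (p9, p17, p13) → 34.8016
  f7: (p9, p5, p7) → 63.4652
  f8: (p9, p5, p17) → 70.1563
  f9: (p11, p5, p7) → 36.7889
  f10: (p11, p5, p6) → 49.1305
  f11: (p12, p11, p0) → 45.1583
  f12: (p12, p11, p7) → 37.8716
  f13: (p12, p9, p0) → 41.1855
  f14: (p12, p9, p7) → 38.1141
  f15: (p1, p16, p0) → 20.5682
  f16: (p1, p11, p0) → 57.7213
  f17: (p1, p16, p6) → 22.3537
  f18: (p1, p11, p6) → 14.8055
Σ area = 882.354

Check V−E+F: 11 − 27 + 18 = 2.

facets=18 area=882.354


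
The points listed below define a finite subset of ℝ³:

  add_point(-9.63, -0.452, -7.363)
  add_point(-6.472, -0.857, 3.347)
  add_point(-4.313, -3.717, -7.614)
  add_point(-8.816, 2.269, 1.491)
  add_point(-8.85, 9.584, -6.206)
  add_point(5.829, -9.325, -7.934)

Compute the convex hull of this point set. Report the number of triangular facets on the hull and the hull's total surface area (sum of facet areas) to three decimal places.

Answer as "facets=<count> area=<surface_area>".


Extreme-point indices: [0, 1, 2, 3, 4, 5] — 6 of 6 on the boundary.

Facet areas (half cross-product norm):
  f1: (p1, p4, p5) → 134.1971
  f2: (p3, p4, p0) → 43.0652
  f3: (p3, p1, p0) → 19.5001
  f4: (p3, p1, p4) → 13.4491
  f5: (p2, p4, p0) → 28.1407
  f6: (p2, p4, p5) → 55.1322
  f7: (p2, p1, p0) → 34.0223
  f8: (p2, p1, p5) → 63.5555
Σ area = 391.062

Euler: V−E+F = 6−12+8 = 2.

facets=8 area=391.062


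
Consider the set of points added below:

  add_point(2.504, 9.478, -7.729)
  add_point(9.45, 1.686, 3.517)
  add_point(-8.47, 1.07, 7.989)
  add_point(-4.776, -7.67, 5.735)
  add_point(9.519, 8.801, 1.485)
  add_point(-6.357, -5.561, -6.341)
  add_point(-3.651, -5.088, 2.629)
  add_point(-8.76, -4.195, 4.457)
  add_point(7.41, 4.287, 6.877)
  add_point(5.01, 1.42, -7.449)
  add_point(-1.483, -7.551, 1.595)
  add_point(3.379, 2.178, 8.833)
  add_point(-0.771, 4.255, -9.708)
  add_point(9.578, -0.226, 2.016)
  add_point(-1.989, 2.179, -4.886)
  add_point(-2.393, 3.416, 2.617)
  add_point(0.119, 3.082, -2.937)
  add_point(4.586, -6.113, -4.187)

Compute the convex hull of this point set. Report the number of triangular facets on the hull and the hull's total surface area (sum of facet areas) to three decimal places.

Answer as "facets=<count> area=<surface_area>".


14 of the 18 inputs are extreme points: [0, 1, 2, 3, 4, 5, 7, 8, 9, 10, 11, 12, 13, 17].

Triangle areas on the boundary:
  f1: (p2, p5, p7) → 27.4410
  f2: (p4, p2, p0) → 115.7116
  f3: (p4, p2, p11) → 58.8119
  f4: (p3, p5, p7) → 30.3101
  f5: (p3, p11, p13) → 62.5737
  f6: (p3, p2, p7) → 16.0630
  f7: (p3, p2, p11) → 55.9075
  f8: (p8, p4, p11) → 11.2426
  f9: (p12, p2, p0) → 63.2313
  f10: (p12, p2, p5) → 93.8398
  f11: (p10, p3, p5) → 23.7110
  f12: (p10, p17, p5) → 39.3474
  f13: (p10, p3, p13) → 30.2844
  f14: (p10, p17, p13) → 42.0835
  f15: (p1, p11, p13) → 8.5619
  f16: (p1, p8, p11) → 10.7020
  f17: (p1, p4, p13) → 7.3015
  f18: (p1, p8, p4) → 16.4574
  f19: (p9, p17, p5) → 45.7774
  f20: (p9, p12, p5) → 40.1779
  f21: (p9, p12, p0) → 21.6679
  f22: (p9, p17, p13) → 38.5266
  f23: (p9, p4, p13) → 47.0301
  f24: (p9, p4, p0) → 47.2681
Σ area = 954.030

Euler characteristic 14−36+24 = 2 ✓

facets=24 area=954.030


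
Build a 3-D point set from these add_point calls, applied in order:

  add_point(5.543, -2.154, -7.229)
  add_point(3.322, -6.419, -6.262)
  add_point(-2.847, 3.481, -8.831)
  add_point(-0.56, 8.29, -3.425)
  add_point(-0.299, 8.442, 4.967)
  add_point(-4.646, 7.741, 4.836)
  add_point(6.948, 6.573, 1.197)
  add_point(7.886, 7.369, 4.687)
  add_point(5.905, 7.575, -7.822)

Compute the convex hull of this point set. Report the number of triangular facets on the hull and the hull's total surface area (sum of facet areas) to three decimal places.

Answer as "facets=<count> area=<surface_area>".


8 of the 9 inputs are extreme points: [0, 1, 2, 3, 4, 5, 7, 8].

Per-facet area ½‖(b−a)×(c−a)‖:
  f1: (p1, p7, p5) → 111.2036
  f2: (p2, p1, p5) → 85.6871
  f3: (p4, p7, p5) → 5.3256
  f4: (p4, p8, p7) → 51.9103
  f5: (p3, p2, p5) → 30.9868
  f6: (p3, p8, p2) → 29.1336
  f7: (p3, p4, p5) → 18.4587
  f8: (p3, p4, p8) → 27.8351
  f9: (p0, p2, p1) → 24.8540
  f10: (p0, p8, p2) → 42.3698
  f11: (p0, p1, p7) → 33.7403
  f12: (p0, p8, p7) → 61.6199
Σ area = 523.125

Check V−E+F: 8 − 18 + 12 = 2.

facets=12 area=523.125


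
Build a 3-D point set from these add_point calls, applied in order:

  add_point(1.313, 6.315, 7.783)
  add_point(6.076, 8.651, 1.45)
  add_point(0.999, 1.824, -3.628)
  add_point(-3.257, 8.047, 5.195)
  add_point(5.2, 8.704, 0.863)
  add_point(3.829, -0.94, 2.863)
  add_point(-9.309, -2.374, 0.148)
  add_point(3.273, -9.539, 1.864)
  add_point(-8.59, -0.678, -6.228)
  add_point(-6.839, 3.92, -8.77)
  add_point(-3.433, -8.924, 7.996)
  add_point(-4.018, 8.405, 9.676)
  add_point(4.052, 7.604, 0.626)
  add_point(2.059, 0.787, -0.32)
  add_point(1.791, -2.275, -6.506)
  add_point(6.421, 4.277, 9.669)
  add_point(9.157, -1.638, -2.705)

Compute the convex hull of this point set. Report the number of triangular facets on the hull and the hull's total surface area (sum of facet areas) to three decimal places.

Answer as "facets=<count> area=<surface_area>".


Hull vertices (12/17): indices [1, 3, 4, 6, 7, 8, 9, 10, 11, 14, 15, 16].

Area of each hull facet:
  f1: (p9, p11, p6) → 85.7495
  f2: (p10, p11, p6) → 88.6305
  f3: (p3, p9, p11) → 15.1110
  f4: (p15, p10, p11) → 89.7355
  f5: (p15, p1, p11) → 51.1658
  f6: (p15, p7, p10) → 71.5306
  f7: (p15, p1, p16) → 53.3146
  f8: (p15, p7, p16) → 74.8224
  f9: (p14, p9, p16) → 29.5752
  f10: (p14, p7, p16) → 42.3920
  f11: (p4, p3, p9) → 70.0810
  f12: (p4, p9, p16) → 92.1446
  f13: (p4, p1, p16) → 6.0661
  f14: (p4, p1, p11) → 6.5779
  f15: (p4, p3, p11) → 17.5339
  f16: (p8, p9, p6) → 13.3470
  f17: (p8, p14, p9) → 28.5153
  f18: (p8, p14, p7) → 57.4307
  f19: (p8, p10, p6) → 26.8478
  f20: (p8, p7, p10) → 74.7769
Σ area = 995.348

Check V−E+F: 12 − 30 + 20 = 2.

facets=20 area=995.348


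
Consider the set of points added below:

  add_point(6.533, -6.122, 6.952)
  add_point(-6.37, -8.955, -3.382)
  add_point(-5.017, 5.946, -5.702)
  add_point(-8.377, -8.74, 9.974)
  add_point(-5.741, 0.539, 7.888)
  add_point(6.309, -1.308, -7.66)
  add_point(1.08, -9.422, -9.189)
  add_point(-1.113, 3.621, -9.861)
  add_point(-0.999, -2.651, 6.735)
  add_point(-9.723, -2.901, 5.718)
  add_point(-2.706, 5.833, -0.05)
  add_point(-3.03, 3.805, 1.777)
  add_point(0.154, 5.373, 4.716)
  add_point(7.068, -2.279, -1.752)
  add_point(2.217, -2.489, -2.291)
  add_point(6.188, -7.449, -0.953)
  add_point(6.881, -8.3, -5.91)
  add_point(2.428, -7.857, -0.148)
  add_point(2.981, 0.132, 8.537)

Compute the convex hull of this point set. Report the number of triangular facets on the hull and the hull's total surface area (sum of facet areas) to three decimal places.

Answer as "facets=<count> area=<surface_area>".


facets=24 area=1011.059

Hull vertices (14/19): indices [0, 1, 2, 3, 4, 5, 6, 7, 9, 10, 12, 13, 16, 18].

Per-facet area ½‖(b−a)×(c−a)‖:
  f1: (p5, p12, p13) → 34.4441
  f2: (p10, p12, p2) → 2.7984
  f3: (p1, p3, p9) → 42.0096
  f4: (p1, p3, p6) → 43.9958
  f5: (p1, p2, p9) → 80.3055
  f6: (p4, p3, p9) → 20.7365
  f7: (p4, p10, p12) → 23.0249
  f8: (p4, p2, p9) → 41.4842
  f9: (p4, p10, p2) → 23.7738
  f10: (p7, p5, p6) → 44.8337
  f11: (p7, p1, p2) → 45.5800
  f12: (p7, p1, p6) → 61.9337
  f13: (p7, p12, p2) → 34.1676
  f14: (p7, p5, p12) → 65.5962
  f15: (p16, p3, p6) → 72.1055
  f16: (p16, p5, p6) → 24.4216
  f17: (p16, p5, p13) → 19.9731
  f18: (p0, p16, p3) → 98.8805
  f19: (p0, p16, p13) → 34.2700
  f20: (p18, p4, p12) → 27.2987
  f21: (p18, p12, p13) → 39.3636
  f22: (p18, p0, p13) → 34.8439
  f23: (p18, p4, p3) → 42.2719
  f24: (p18, p0, p3) → 52.9466
Σ area = 1011.059

Euler: V−E+F = 14−36+24 = 2.


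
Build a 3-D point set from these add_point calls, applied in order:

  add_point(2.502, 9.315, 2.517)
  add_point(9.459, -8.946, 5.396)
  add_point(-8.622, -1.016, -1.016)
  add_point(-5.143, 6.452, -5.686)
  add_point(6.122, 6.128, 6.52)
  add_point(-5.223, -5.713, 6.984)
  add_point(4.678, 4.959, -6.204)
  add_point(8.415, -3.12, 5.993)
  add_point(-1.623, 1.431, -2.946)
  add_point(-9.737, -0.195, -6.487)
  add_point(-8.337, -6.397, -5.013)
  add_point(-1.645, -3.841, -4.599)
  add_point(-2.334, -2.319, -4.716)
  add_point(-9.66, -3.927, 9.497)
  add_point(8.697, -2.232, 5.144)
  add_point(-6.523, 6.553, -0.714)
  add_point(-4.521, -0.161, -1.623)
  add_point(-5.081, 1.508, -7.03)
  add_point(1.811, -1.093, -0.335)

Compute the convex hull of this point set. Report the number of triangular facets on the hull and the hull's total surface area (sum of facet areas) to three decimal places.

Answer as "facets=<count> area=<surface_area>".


Hull vertices (14/19): indices [0, 1, 3, 4, 5, 6, 7, 9, 10, 11, 13, 14, 15, 17].

Facet areas (half cross-product norm):
  f1: (p10, p13, p9) → 48.1797
  f2: (p15, p13, p9) → 69.8138
  f3: (p15, p13, p0) → 73.6494
  f4: (p4, p13, p0) → 59.0159
  f5: (p4, p6, p0) → 30.6039
  f6: (p5, p13, p1) → 16.2792
  f7: (p5, p10, p1) → 93.0289
  f8: (p5, p10, p13) → 32.3657
  f9: (p17, p10, p9) → 16.0941
  f10: (p11, p6, p1) → 86.3493
  f11: (p11, p10, p1) → 46.2518
  f12: (p11, p17, p6) → 34.2920
  f13: (p11, p17, p10) → 23.8675
  f14: (p3, p6, p0) → 46.9642
  f15: (p3, p15, p0) → 25.6690
  f16: (p3, p17, p6) → 25.1112
  f17: (p3, p15, p9) → 20.9356
  f18: (p3, p17, p9) → 12.2294
  f19: (p14, p6, p1) → 38.9000
  f20: (p14, p4, p6) → 55.7015
  f21: (p7, p14, p1) → 3.0460
  f22: (p7, p14, p4) → 4.8481
  f23: (p7, p13, p1) → 54.2098
  f24: (p7, p4, p13) → 86.0868
Σ area = 1003.493

Euler: V−E+F = 14−36+24 = 2.

facets=24 area=1003.493


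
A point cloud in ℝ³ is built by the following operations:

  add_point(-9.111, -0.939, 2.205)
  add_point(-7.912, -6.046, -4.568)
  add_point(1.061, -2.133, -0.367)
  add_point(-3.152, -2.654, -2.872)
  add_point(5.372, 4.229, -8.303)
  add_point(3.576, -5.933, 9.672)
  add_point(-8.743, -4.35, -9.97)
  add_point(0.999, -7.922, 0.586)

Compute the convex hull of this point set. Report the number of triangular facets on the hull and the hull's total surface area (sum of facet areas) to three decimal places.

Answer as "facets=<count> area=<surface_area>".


Hull vertices (6/8): indices [0, 1, 4, 5, 6, 7].

Facet areas (half cross-product norm):
  f1: (p6, p4, p0) → 102.6278
  f2: (p6, p7, p4) → 105.9416
  f3: (p5, p4, p0) → 139.2035
  f4: (p5, p7, p4) → 72.1817
  f5: (p1, p6, p0) → 20.4834
  f6: (p1, p6, p7) → 22.9611
  f7: (p1, p5, p0) → 66.4052
  f8: (p1, p5, p7) → 38.1937
Σ area = 567.998

Euler characteristic 6−12+8 = 2 ✓

facets=8 area=567.998


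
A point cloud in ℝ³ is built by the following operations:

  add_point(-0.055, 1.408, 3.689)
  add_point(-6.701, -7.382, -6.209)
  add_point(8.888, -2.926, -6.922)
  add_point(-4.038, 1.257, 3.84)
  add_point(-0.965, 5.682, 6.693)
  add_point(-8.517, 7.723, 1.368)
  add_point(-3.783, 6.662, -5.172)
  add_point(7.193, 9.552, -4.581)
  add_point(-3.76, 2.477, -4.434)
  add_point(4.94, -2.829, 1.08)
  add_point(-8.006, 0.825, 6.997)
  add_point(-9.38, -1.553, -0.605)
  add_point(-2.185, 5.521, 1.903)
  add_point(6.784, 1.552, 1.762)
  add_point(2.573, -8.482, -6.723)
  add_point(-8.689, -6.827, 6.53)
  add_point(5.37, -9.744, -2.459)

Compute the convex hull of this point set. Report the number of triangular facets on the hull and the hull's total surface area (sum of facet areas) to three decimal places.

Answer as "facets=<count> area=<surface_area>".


facets=22 area=1001.900

Points on the hull: [1, 2, 4, 5, 6, 7, 9, 10, 11, 13, 14, 15, 16] (13 of 17).

Facet areas (half cross-product norm):
  f1: (p5, p1, p11) → 25.6618
  f2: (p13, p7, p2) → 50.0598
  f3: (p13, p16, p2) → 43.6612
  f4: (p6, p7, p2) → 72.1743
  f5: (p6, p1, p2) → 103.6267
  f6: (p6, p5, p7) → 40.4279
  f7: (p6, p5, p1) → 58.4213
  f8: (p14, p16, p2) → 21.5492
  f9: (p14, p1, p2) → 29.2852
  f10: (p14, p1, p16) → 21.1096
  f11: (p15, p1, p16) → 82.2090
  f12: (p15, p1, p11) → 37.7230
  f13: (p15, p5, p11) → 38.7593
  f14: (p15, p5, p10) → 23.6141
  f15: (p4, p15, p10) → 25.4445
  f16: (p4, p15, p13) → 73.9396
  f17: (p4, p5, p10) → 34.7367
  f18: (p4, p13, p7) → 51.4447
  f19: (p4, p5, p7) → 68.2714
  f20: (p9, p13, p16) → 9.7092
  f21: (p9, p15, p16) → 59.1646
  f22: (p9, p15, p13) → 30.9073
Σ area = 1001.900

Euler characteristic 13−33+22 = 2 ✓


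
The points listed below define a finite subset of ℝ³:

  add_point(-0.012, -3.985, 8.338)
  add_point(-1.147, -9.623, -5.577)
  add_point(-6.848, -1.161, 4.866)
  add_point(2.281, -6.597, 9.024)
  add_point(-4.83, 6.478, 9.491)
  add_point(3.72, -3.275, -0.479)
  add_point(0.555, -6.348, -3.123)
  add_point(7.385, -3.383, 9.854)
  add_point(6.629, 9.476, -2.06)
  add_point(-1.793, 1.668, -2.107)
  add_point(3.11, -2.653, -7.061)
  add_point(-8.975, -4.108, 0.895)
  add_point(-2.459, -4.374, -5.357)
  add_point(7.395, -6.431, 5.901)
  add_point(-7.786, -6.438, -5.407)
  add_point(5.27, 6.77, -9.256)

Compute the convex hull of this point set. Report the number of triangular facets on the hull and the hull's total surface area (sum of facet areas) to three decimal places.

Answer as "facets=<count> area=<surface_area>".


Hull vertices (11/16): indices [1, 2, 3, 4, 7, 8, 10, 11, 13, 14, 15].

Area of each hull facet:
  f1: (p15, p4, p8) → 57.3395
  f2: (p15, p8, p13) → 69.0795
  f3: (p3, p1, p11) → 77.7100
  f4: (p3, p1, p13) → 43.7381
  f5: (p7, p8, p13) → 43.6140
  f6: (p7, p4, p8) → 118.5453
  f7: (p7, p3, p13) → 13.7292
  f8: (p7, p3, p4) → 45.2283
  f9: (p14, p1, p11) → 23.7552
  f10: (p14, p15, p1) → 66.0793
  f11: (p14, p4, p11) → 31.6031
  f12: (p14, p15, p4) → 173.1602
  f13: (p10, p1, p13) → 57.1816
  f14: (p10, p15, p13) → 64.6459
  f15: (p10, p15, p1) → 12.9165
  f16: (p2, p4, p11) → 9.8550
  f17: (p2, p3, p11) → 29.0512
  f18: (p2, p3, p4) → 52.1923
Σ area = 989.424

Euler: V−E+F = 11−27+18 = 2.

facets=18 area=989.424


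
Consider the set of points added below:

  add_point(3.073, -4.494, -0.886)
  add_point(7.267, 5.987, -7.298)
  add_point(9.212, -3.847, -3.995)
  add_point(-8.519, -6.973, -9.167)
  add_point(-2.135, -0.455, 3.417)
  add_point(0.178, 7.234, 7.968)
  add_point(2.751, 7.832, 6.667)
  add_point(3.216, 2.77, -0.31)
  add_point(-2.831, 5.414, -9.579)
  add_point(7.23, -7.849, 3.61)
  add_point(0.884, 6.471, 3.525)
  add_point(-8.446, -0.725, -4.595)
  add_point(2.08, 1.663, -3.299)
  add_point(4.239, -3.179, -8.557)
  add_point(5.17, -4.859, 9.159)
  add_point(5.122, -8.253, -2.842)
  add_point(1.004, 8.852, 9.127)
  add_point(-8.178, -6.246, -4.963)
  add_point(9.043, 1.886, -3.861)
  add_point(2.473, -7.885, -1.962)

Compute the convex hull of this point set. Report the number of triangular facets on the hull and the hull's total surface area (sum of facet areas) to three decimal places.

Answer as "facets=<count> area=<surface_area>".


facets=28 area=1007.367

Points on the hull: [1, 2, 3, 4, 5, 6, 8, 9, 11, 13, 14, 15, 16, 17, 18, 19] (16 of 20).

Per-facet area ½‖(b−a)×(c−a)‖:
  f1: (p13, p8, p3) → 68.5178
  f2: (p13, p15, p3) → 51.2038
  f3: (p13, p15, p2) → 19.8490
  f4: (p1, p8, p16) → 91.5399
  f5: (p1, p13, p2) → 32.1825
  f6: (p1, p13, p8) → 46.6102
  f7: (p9, p15, p2) → 20.7586
  f8: (p9, p17, p14) → 58.4447
  f9: (p9, p17, p3) → 32.1401
  f10: (p4, p17, p14) → 50.9282
  f11: (p11, p8, p16) → 90.6187
  f12: (p11, p8, p3) → 36.6842
  f13: (p11, p17, p3) → 11.5353
  f14: (p18, p1, p2) → 11.1907
  f15: (p18, p9, p2) → 22.8798
  f16: (p18, p9, p14) → 40.3358
  f17: (p19, p15, p3) → 14.5057
  f18: (p19, p9, p3) → 13.9508
  f19: (p19, p9, p15) → 9.5714
  f20: (p5, p14, p16) → 12.2842
  f21: (p5, p4, p14) → 47.2287
  f22: (p5, p4, p17) → 25.5419
  f23: (p5, p11, p16) → 6.6683
  f24: (p5, p11, p17) → 41.6251
  f25: (p6, p1, p16) → 8.2563
  f26: (p6, p18, p1) → 38.4213
  f27: (p6, p14, p16) → 20.2131
  f28: (p6, p18, p14) → 83.6811
Σ area = 1007.367

Check V−E+F: 16 − 42 + 28 = 2.


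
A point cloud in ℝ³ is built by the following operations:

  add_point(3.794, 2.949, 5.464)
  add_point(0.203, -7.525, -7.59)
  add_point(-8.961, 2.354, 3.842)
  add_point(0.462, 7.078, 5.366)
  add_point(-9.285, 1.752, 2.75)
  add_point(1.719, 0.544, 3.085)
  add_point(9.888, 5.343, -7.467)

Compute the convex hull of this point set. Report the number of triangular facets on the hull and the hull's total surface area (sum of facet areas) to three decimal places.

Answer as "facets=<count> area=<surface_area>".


facets=10 area=515.529

Points on the hull: [0, 1, 2, 3, 4, 5, 6] (7 of 7).

Per-facet area ½‖(b−a)×(c−a)‖:
  f1: (p1, p6, p4) → 134.7064
  f2: (p0, p1, p6) → 108.0611
  f3: (p3, p6, p4) → 88.0320
  f4: (p3, p0, p6) → 38.1842
  f5: (p5, p0, p1) → 11.8044
  f6: (p2, p3, p4) → 5.7251
  f7: (p2, p3, p0) → 27.6102
  f8: (p2, p5, p0) → 20.0050
  f9: (p2, p1, p4) → 8.3553
  f10: (p2, p5, p1) → 73.0455
Σ area = 515.529

Euler characteristic 7−15+10 = 2 ✓


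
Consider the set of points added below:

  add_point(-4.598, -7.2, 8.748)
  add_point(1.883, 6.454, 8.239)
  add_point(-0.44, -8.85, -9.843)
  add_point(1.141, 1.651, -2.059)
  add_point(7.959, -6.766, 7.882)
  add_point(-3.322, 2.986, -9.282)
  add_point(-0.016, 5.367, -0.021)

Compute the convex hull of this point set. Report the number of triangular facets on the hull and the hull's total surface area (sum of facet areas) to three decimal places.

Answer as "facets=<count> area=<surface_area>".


7 of the 7 inputs are extreme points: [0, 1, 2, 3, 4, 5, 6].

Area of each hull facet:
  f1: (p1, p4, p0) → 84.5205
  f2: (p2, p4, p0) → 115.5713
  f3: (p5, p1, p0) → 135.9632
  f4: (p5, p2, p0) → 114.6901
  f5: (p3, p1, p4) → 76.7117
  f6: (p3, p2, p4) → 96.7894
  f7: (p3, p5, p2) → 50.9410
  f8: (p6, p5, p1) → 6.8470
  f9: (p6, p3, p1) → 16.2823
  f10: (p6, p3, p5) → 18.7395
Σ area = 717.056

Euler characteristic 7−15+10 = 2 ✓

facets=10 area=717.056


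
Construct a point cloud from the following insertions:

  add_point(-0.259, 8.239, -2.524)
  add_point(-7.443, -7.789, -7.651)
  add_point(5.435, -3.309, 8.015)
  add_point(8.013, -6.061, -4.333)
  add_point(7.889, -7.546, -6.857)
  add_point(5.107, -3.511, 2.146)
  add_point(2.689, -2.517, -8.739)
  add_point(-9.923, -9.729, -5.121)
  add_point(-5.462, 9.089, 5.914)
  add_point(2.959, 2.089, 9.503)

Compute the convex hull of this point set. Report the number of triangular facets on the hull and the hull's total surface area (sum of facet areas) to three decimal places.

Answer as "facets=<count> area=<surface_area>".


Hull vertices (9/10): indices [0, 1, 2, 3, 4, 6, 7, 8, 9].

Facet areas (half cross-product norm):
  f1: (p9, p8, p7) → 125.3611
  f2: (p0, p9, p3) → 105.6448
  f3: (p0, p9, p8) → 56.4940
  f4: (p2, p9, p7) → 64.4054
  f5: (p2, p9, p3) → 34.2017
  f6: (p1, p8, p7) → 43.8821
  f7: (p1, p0, p8) → 90.5011
  f8: (p1, p6, p0) → 72.5511
  f9: (p4, p0, p3) → 20.9699
  f10: (p4, p6, p0) → 37.9986
  f11: (p4, p1, p6) → 41.1484
  f12: (p4, p1, p7) → 25.0757
  f13: (p4, p2, p7) → 137.8875
  f14: (p4, p2, p3) → 7.2757
Σ area = 863.397

Check V−E+F: 9 − 21 + 14 = 2.

facets=14 area=863.397


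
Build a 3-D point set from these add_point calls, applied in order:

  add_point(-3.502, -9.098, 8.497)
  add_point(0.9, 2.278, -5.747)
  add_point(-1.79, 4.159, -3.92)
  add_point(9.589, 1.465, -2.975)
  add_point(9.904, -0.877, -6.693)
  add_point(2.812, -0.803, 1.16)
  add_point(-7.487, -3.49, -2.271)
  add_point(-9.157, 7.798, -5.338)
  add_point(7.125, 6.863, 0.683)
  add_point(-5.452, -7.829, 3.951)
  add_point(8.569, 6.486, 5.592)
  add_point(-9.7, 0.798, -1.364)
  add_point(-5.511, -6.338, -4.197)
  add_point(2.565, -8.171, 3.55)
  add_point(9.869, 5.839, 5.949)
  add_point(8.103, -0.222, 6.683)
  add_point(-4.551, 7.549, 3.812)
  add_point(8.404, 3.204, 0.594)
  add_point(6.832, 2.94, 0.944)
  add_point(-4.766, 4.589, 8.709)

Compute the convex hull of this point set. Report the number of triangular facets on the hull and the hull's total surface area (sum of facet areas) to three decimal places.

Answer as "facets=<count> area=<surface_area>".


Hull vertices (14/20): indices [0, 4, 6, 7, 8, 9, 10, 11, 12, 13, 14, 15, 16, 19].

Per-facet area ½‖(b−a)×(c−a)‖:
  f1: (p19, p0, p11) → 77.7937
  f2: (p7, p19, p11) → 47.4529
  f3: (p12, p7, p11) → 30.2184
  f4: (p12, p7, p4) → 120.5336
  f5: (p15, p19, p0) → 86.0709
  f6: (p9, p0, p11) → 17.7854
  f7: (p9, p12, p0) → 8.1349
  f8: (p13, p12, p4) → 80.8415
  f9: (p13, p12, p0) → 44.4708
  f10: (p13, p15, p4) → 66.2383
  f11: (p13, p15, p0) → 38.0577
  f12: (p6, p12, p11) → 3.2796
  f13: (p6, p9, p11) → 17.1894
  f14: (p6, p9, p12) → 15.4162
  f15: (p16, p7, p19) → 19.0899
  f16: (p16, p10, p19) → 37.7597
  f17: (p14, p15, p19) → 44.0620
  f18: (p14, p10, p19) → 7.1157
  f19: (p14, p15, p4) → 42.7021
  f20: (p8, p7, p4) → 95.9397
  f21: (p8, p14, p4) → 31.1790
  f22: (p8, p14, p10) → 3.3114
  f23: (p8, p16, p7) → 60.7265
  f24: (p8, p16, p10) → 31.0482
Σ area = 1026.418

Euler: V−E+F = 14−36+24 = 2.

facets=24 area=1026.418


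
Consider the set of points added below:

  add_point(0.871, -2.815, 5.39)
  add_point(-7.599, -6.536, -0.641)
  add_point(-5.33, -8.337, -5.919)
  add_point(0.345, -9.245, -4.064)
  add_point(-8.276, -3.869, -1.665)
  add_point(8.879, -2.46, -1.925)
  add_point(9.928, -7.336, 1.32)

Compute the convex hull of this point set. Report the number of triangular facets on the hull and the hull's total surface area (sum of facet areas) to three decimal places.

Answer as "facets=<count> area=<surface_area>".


facets=10 area=347.470

Extreme-point indices: [0, 1, 2, 3, 4, 5, 6] — 7 of 7 on the boundary.

Facet areas (half cross-product norm):
  f1: (p0, p5, p4) → 61.9688
  f2: (p0, p5, p6) → 31.1376
  f3: (p2, p5, p4) → 54.3006
  f4: (p3, p5, p6) → 31.9179
  f5: (p3, p2, p5) → 24.3111
  f6: (p1, p3, p2) → 18.0261
  f7: (p1, p0, p4) → 16.1812
  f8: (p1, p2, p4) → 8.8259
  f9: (p1, p0, p6) → 57.5936
  f10: (p1, p3, p6) → 43.2071
Σ area = 347.470

Euler: V−E+F = 7−15+10 = 2.


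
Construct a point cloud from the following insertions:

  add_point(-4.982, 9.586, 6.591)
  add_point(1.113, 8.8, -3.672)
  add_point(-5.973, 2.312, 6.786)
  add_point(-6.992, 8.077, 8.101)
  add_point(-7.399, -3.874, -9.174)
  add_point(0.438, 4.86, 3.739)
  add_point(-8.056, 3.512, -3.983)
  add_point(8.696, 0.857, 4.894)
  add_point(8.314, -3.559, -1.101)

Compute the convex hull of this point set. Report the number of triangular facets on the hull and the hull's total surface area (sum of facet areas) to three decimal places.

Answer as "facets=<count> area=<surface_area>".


facets=12 area=693.276

Extreme-point indices: [0, 1, 2, 3, 4, 6, 7, 8] — 8 of 9 on the boundary.

Per-facet area ½‖(b−a)×(c−a)‖:
  f1: (p3, p4, p6) → 33.8993
  f2: (p1, p4, p6) → 44.6836
  f3: (p2, p3, p7) → 42.6770
  f4: (p2, p3, p4) → 43.5171
  f5: (p8, p1, p7) → 51.0259
  f6: (p8, p1, p4) → 110.7139
  f7: (p8, p2, p7) → 55.0679
  f8: (p8, p2, p4) → 130.9836
  f9: (p0, p3, p7) → 22.3788
  f10: (p0, p1, p7) → 81.3933
  f11: (p0, p3, p6) → 18.4343
  f12: (p0, p1, p6) → 58.5012
Σ area = 693.276

Check V−E+F: 8 − 18 + 12 = 2.
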